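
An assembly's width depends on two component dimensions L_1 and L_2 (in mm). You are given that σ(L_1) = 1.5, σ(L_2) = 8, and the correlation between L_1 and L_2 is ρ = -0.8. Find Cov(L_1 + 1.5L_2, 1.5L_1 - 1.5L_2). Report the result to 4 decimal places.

V(L_1) = (1.5)² = 2.25;  V(L_2) = (8)² = 64
Cov(L_1,L_2) = ρ·σ(L_1)·σ(L_2) = -0.8·1.5·8 = -9.6
Cov(L_1 + 1.5L_2, 1.5L_1 - 1.5L_2) = (1)(1.5)V(L_1) + (1.5)(-1.5)V(L_2) + [(1)(-1.5) + (1.5)(1.5)]Cov(L_1,L_2)
= 1.5·2.25 + -2.25·64 + 0.75·-9.6 = -147.825

-147.8250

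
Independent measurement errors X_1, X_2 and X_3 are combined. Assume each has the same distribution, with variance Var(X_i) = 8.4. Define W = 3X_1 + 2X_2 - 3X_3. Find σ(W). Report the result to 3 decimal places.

13.594

By independence, Var(W) = (3)²Var(X_1) + (2)²Var(X_2) + (-3)²Var(X_3)
= (3)²·8.4 + (2)²·8.4 + (-3)²·8.4 = 184.8
σ(W) = √184.8 ≈ 13.594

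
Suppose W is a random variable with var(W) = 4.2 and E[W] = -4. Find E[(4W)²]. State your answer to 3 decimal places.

323.200

E[4W] = 4·-4 = -16
var(4W) = (4)²·4.2 = 67.2
E[(4W)²] = var((4W)) + (E[(4W)])² = 67.2 + (-16)² = 323.2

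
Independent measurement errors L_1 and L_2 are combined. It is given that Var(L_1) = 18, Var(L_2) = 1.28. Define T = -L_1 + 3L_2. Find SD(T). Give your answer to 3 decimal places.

By independence, Var(T) = (-1)²Var(L_1) + (3)²Var(L_2)
= (-1)²·18 + (3)²·1.28 = 29.52
SD(T) = √29.52 ≈ 5.433

5.433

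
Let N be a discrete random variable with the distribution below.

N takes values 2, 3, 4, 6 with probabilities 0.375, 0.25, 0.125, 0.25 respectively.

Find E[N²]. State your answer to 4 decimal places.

14.7500

E[N²] = (2)²(0.375) + (3)²(0.25) + (4)²(0.125) + (6)²(0.25) = 14.75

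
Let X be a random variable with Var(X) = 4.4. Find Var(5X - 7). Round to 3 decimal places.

Var(5X - 7) = (5)²·Var(X) = 25·4.4 = 110

110.000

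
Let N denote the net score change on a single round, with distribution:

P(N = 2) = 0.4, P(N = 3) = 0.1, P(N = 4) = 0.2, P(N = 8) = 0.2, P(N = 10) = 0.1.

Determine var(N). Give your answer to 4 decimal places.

8.2500

E[N] = (2)(0.4) + (3)(0.1) + (4)(0.2) + (8)(0.2) + (10)(0.1) = 4.5
E[N²] = (2)²(0.4) + (3)²(0.1) + (4)²(0.2) + (8)²(0.2) + (10)²(0.1) = 28.5
var(N) = E[N²] − (E[N])² = 28.5 − (4.5)² = 8.25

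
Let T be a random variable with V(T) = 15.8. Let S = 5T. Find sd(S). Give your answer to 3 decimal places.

19.875

V(5T) = (5)²·15.8 = 395
sd(S) = √395 ≈ 19.875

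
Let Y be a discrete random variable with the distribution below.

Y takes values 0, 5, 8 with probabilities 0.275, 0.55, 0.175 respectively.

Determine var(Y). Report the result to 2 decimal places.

7.73

E[Y] = (0)(0.275) + (5)(0.55) + (8)(0.175) = 4.15
E[Y²] = (0)²(0.275) + (5)²(0.55) + (8)²(0.175) = 24.95
var(Y) = E[Y²] − (E[Y])² = 24.95 − (4.15)² = 7.7275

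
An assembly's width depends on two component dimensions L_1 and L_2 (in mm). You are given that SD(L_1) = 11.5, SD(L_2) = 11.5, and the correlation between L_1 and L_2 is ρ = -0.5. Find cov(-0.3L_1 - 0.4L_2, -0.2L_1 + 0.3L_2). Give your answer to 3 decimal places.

-7.274

var(L_1) = (11.5)² = 132.25;  var(L_2) = (11.5)² = 132.25
cov(L_1,L_2) = ρ·SD(L_1)·SD(L_2) = -0.5·11.5·11.5 = -66.125
cov(-0.3L_1 - 0.4L_2, -0.2L_1 + 0.3L_2) = (-0.3)(-0.2)var(L_1) + (-0.4)(0.3)var(L_2) + [(-0.3)(0.3) + (-0.4)(-0.2)]cov(L_1,L_2)
= 0.06·132.25 + -0.12·132.25 + -0.01·-66.125 = -7.27375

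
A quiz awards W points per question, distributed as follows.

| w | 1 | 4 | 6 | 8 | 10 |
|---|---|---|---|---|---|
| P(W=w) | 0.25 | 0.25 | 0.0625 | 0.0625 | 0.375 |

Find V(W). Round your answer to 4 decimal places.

13.4844

E[W] = (1)(0.25) + (4)(0.25) + (6)(0.0625) + (8)(0.0625) + (10)(0.375) = 5.875
E[W²] = (1)²(0.25) + (4)²(0.25) + (6)²(0.0625) + (8)²(0.0625) + (10)²(0.375) = 48
V(W) = E[W²] − (E[W])² = 48 − (5.875)² = 13.484375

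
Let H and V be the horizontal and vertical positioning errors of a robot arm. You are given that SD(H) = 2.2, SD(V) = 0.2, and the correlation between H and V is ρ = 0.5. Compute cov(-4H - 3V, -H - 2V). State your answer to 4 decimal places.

22.0200

Var(H) = (2.2)² = 4.84;  Var(V) = (0.2)² = 0.04
cov(H,V) = ρ·SD(H)·SD(V) = 0.5·2.2·0.2 = 0.22
cov(-4H - 3V, -H - 2V) = (-4)(-1)Var(H) + (-3)(-2)Var(V) + [(-4)(-2) + (-3)(-1)]cov(H,V)
= 4·4.84 + 6·0.04 + 11·0.22 = 22.02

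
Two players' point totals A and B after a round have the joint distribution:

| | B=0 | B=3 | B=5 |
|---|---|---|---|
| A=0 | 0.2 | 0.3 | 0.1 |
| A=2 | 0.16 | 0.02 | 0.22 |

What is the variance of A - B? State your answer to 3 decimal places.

E[A] = 0.8,  E[B] = 2.56,  E[AB] = 2.32
V(A) = 1.6 − (0.8)² = 0.96;  V(B) = 10.88 − (2.56)² = 4.3264
Cov(A,B) = 2.32 − (0.8)(2.56) = 0.272
V(A - B) = (1)²·0.96 + (-1)²·4.3264 + 2·(1)·(-1)·0.272 = 4.7424

4.742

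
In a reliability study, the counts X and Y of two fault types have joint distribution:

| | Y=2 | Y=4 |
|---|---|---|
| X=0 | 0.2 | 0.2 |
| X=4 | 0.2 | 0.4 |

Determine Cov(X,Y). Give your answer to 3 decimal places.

0.320

E[X] = 2.4,  E[Y] = 3.2
E[XY] = 8
Cov(X,Y) = E[XY] − E[X]E[Y] = 8 − (2.4)(3.2) = 0.32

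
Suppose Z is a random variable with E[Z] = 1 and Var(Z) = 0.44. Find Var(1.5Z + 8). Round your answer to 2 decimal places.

0.99

Var(1.5Z + 8) = (1.5)²·Var(Z) = 2.25·0.44 = 0.99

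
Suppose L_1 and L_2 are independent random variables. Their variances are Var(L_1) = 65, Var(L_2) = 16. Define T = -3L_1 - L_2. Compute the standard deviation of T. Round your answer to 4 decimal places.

24.5153

By independence, Var(T) = (-3)²Var(L_1) + (-1)²Var(L_2)
= (-3)²·65 + (-1)²·16 = 601
SD(T) = √601 ≈ 24.5153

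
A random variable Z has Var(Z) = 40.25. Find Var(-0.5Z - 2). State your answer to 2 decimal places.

Var(-0.5Z - 2) = (-0.5)²·Var(Z) = 0.25·40.25 = 10.0625

10.06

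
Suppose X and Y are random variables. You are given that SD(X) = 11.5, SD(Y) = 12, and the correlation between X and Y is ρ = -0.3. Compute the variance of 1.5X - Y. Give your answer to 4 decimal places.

Var(X) = (11.5)² = 132.25;  Var(Y) = (12)² = 144
Cov(X,Y) = ρ·SD(X)·SD(Y) = -0.3·11.5·12 = -41.4
Var(1.5X - Y) = (1.5)²·Var(X) + (-1)²·Var(Y) + 2·(1.5)·(-1)·Cov(X,Y)
= 2.25·132.25 + 1·144 + -3·-41.4 = 565.7625

565.7625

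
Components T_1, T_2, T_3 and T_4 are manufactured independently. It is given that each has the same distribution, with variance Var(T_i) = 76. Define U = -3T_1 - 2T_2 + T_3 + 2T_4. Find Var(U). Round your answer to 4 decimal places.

By independence, Var(U) = (-3)²Var(T_1) + (-2)²Var(T_2) + (1)²Var(T_3) + (2)²Var(T_4)
= (-3)²·76 + (-2)²·76 + (1)²·76 + (2)²·76 = 1368

1368.0000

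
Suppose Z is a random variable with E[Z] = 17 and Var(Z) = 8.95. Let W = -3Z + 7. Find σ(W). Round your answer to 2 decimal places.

Var(-3Z + 7) = (-3)²·8.95 = 80.55
σ(W) = √80.55 ≈ 8.97

8.97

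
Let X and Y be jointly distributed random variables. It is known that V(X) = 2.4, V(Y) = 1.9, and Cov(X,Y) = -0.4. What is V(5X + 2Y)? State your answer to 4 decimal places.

59.6000

V(5X + 2Y) = (5)²·V(X) + (2)²·V(Y) + 2·(5)·(2)·Cov(X,Y)
= 25·2.4 + 4·1.9 + 20·-0.4 = 59.6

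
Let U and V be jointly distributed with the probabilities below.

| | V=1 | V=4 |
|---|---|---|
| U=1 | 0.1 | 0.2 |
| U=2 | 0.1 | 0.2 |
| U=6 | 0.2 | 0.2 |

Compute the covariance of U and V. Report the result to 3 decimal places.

E[U] = 3.3,  E[V] = 2.8
E[UV] = 8.7
Cov(U,V) = E[UV] − E[U]E[V] = 8.7 − (3.3)(2.8) = -0.54

-0.540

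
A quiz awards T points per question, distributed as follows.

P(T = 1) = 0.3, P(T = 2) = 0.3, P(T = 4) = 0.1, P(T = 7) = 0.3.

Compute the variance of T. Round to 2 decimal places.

E[T] = (1)(0.3) + (2)(0.3) + (4)(0.1) + (7)(0.3) = 3.4
E[T²] = (1)²(0.3) + (2)²(0.3) + (4)²(0.1) + (7)²(0.3) = 17.8
V(T) = E[T²] − (E[T])² = 17.8 − (3.4)² = 6.24

6.24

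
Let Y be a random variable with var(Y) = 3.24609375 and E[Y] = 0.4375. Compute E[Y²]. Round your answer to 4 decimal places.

E[Y²] = var(Y) + (E[Y])² = 3.24609375 + (0.4375)² = 3.4375

3.4375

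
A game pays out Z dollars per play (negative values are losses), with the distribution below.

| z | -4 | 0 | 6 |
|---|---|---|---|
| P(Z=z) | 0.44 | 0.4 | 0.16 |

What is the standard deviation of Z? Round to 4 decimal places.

E[Z] = (-4)(0.44) + (0)(0.4) + (6)(0.16) = -0.8
E[Z²] = (-4)²(0.44) + (0)²(0.4) + (6)²(0.16) = 12.8
Var(Z) = E[Z²] − (E[Z])² = 12.8 − (-0.8)² = 12.16
σ(Z) = √12.16 ≈ 3.4871

3.4871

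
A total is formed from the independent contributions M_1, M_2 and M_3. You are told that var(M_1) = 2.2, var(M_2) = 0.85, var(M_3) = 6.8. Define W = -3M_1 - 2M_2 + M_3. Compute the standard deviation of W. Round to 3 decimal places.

By independence, var(W) = (-3)²var(M_1) + (-2)²var(M_2) + (1)²var(M_3)
= (-3)²·2.2 + (-2)²·0.85 + (1)²·6.8 = 30
σ(W) = √30 ≈ 5.477

5.477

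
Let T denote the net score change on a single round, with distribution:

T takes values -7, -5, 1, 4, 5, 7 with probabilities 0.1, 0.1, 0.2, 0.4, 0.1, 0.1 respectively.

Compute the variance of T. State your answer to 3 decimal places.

E[T] = (-7)(0.1) + (-5)(0.1) + (1)(0.2) + (4)(0.4) + (5)(0.1) + (7)(0.1) = 1.8
E[T²] = (-7)²(0.1) + (-5)²(0.1) + (1)²(0.2) + (4)²(0.4) + (5)²(0.1) + (7)²(0.1) = 21.4
Var(T) = E[T²] − (E[T])² = 21.4 − (1.8)² = 18.16

18.160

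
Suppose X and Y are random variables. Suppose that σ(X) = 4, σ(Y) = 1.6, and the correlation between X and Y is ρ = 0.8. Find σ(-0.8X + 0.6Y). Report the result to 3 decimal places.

Var(X) = (4)² = 16;  Var(Y) = (1.6)² = 2.56
Cov(X,Y) = ρ·σ(X)·σ(Y) = 0.8·4·1.6 = 5.12
Var(-0.8X + 0.6Y) = (-0.8)²·Var(X) + (0.6)²·Var(Y) + 2·(-0.8)·(0.6)·Cov(X,Y)
= 0.64·16 + 0.36·2.56 + -0.96·5.12 = 6.2464
σ(-0.8X + 0.6Y) = √6.2464 ≈ 2.499

2.499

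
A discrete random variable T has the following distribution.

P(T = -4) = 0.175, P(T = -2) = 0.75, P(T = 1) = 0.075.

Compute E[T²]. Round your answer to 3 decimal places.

5.875

E[T²] = (-4)²(0.175) + (-2)²(0.75) + (1)²(0.075) = 5.875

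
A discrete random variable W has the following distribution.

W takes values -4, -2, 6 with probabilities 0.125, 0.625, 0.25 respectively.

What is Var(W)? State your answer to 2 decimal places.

E[W] = (-4)(0.125) + (-2)(0.625) + (6)(0.25) = -0.25
E[W²] = (-4)²(0.125) + (-2)²(0.625) + (6)²(0.25) = 13.5
Var(W) = E[W²] − (E[W])² = 13.5 − (-0.25)² = 13.4375

13.44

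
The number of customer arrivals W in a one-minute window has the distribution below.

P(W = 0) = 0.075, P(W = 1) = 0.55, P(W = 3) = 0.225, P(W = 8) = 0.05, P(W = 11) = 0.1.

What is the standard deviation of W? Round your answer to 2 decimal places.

E[W] = (0)(0.075) + (1)(0.55) + (3)(0.225) + (8)(0.05) + (11)(0.1) = 2.725
E[W²] = (0)²(0.075) + (1)²(0.55) + (3)²(0.225) + (8)²(0.05) + (11)²(0.1) = 17.875
Var(W) = E[W²] − (E[W])² = 17.875 − (2.725)² = 10.449375
sd(W) = √10.449375 ≈ 3.23

3.23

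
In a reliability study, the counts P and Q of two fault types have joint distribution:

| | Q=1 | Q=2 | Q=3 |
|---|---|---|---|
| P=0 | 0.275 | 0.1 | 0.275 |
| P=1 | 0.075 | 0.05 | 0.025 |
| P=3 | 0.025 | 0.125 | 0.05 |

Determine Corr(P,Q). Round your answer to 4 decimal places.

0.0436

E[P] = 0.75,  E[Q] = 1.975
E[PQ] = 1.525
cov(P,Q) = E[PQ] − E[P]E[Q] = 1.525 − (0.75)(1.975) = 0.04375
Var(P) = 1.3875,  Var(Q) = 0.724375
ρ = 0.04375 / √(1.3875·0.724375) ≈ 0.0436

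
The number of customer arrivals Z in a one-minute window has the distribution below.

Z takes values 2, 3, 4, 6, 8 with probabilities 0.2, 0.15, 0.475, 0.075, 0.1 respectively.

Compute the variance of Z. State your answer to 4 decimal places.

E[Z] = (2)(0.2) + (3)(0.15) + (4)(0.475) + (6)(0.075) + (8)(0.1) = 4
E[Z²] = (2)²(0.2) + (3)²(0.15) + (4)²(0.475) + (6)²(0.075) + (8)²(0.1) = 18.85
Var(Z) = E[Z²] − (E[Z])² = 18.85 − (4)² = 2.85

2.8500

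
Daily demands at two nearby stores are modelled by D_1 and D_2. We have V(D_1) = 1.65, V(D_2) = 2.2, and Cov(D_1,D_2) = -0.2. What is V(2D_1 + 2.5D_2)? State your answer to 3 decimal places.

18.350

V(2D_1 + 2.5D_2) = (2)²·V(D_1) + (2.5)²·V(D_2) + 2·(2)·(2.5)·Cov(D_1,D_2)
= 4·1.65 + 6.25·2.2 + 10·-0.2 = 18.35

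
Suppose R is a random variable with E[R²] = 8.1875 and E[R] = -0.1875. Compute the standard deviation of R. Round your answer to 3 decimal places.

2.855

V(R) = 8.1875 − (-0.1875)² = 8.15234375
sd(R) = √8.15234375 ≈ 2.855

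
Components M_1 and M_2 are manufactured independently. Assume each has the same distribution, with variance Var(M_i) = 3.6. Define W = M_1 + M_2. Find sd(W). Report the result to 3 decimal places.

2.683

By independence, Var(W) = (1)²Var(M_1) + (1)²Var(M_2)
= (1)²·3.6 + (1)²·3.6 = 7.2
sd(W) = √7.2 ≈ 2.683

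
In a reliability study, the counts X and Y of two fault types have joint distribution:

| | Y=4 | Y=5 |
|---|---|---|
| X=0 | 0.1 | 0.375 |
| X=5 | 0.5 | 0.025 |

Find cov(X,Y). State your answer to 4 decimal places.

E[X] = 2.625,  E[Y] = 4.4
E[XY] = 10.625
cov(X,Y) = E[XY] − E[X]E[Y] = 10.625 − (2.625)(4.4) = -0.925

-0.9250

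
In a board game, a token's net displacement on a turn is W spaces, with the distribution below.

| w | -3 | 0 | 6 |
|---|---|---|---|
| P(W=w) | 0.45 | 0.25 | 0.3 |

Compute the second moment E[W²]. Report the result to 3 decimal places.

E[W²] = (-3)²(0.45) + (0)²(0.25) + (6)²(0.3) = 14.85

14.850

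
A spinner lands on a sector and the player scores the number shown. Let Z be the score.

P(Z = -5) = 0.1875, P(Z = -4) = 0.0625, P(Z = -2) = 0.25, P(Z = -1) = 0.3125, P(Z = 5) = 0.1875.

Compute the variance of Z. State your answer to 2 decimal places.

10.56

E[Z] = (-5)(0.1875) + (-4)(0.0625) + (-2)(0.25) + (-1)(0.3125) + (5)(0.1875) = -1.0625
E[Z²] = (-5)²(0.1875) + (-4)²(0.0625) + (-2)²(0.25) + (-1)²(0.3125) + (5)²(0.1875) = 11.6875
Var(Z) = E[Z²] − (E[Z])² = 11.6875 − (-1.0625)² = 10.55859375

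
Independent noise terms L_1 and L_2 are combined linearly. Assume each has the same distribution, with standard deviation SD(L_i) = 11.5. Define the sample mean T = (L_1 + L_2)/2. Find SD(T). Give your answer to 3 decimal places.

var(L_i) = (11.5)² = 132.25
By independence, var(T) = (0.5)²var(L_1) + (0.5)²var(L_2)
= (0.5)²·132.25 + (0.5)²·132.25 = 66.125
SD(T) = √66.125 ≈ 8.132

8.132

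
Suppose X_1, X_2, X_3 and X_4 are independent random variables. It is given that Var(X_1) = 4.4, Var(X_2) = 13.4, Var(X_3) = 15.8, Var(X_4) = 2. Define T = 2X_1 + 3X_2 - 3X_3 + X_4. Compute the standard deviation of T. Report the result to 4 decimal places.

By independence, Var(T) = (2)²Var(X_1) + (3)²Var(X_2) + (-3)²Var(X_3) + (1)²Var(X_4)
= (2)²·4.4 + (3)²·13.4 + (-3)²·15.8 + (1)²·2 = 282.4
SD(T) = √282.4 ≈ 16.8048

16.8048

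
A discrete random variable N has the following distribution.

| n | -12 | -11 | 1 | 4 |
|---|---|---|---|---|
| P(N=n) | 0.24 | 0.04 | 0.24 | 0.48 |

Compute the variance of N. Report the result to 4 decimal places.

45.9744

E[N] = (-12)(0.24) + (-11)(0.04) + (1)(0.24) + (4)(0.48) = -1.16
E[N²] = (-12)²(0.24) + (-11)²(0.04) + (1)²(0.24) + (4)²(0.48) = 47.32
var(N) = E[N²] − (E[N])² = 47.32 − (-1.16)² = 45.9744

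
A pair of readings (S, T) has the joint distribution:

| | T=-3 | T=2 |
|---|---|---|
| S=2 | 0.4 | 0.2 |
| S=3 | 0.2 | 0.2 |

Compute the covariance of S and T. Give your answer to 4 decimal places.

0.2000

E[S] = 2.4,  E[T] = -1
E[ST] = -2.2
Cov(S,T) = E[ST] − E[S]E[T] = -2.2 − (2.4)(-1) = 0.2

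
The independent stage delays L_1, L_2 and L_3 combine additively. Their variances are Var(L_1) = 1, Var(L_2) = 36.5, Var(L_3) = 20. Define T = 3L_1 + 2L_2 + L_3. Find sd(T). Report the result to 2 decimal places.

13.23

By independence, Var(T) = (3)²Var(L_1) + (2)²Var(L_2) + (1)²Var(L_3)
= (3)²·1 + (2)²·36.5 + (1)²·20 = 175
sd(T) = √175 ≈ 13.23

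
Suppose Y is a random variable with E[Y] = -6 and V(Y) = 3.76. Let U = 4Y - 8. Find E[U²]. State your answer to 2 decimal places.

1084.16

E[4Y - 8] = 4·-6 − 8 = -32
V(4Y - 8) = (4)²·3.76 = 60.16
E[U²] = V(U) + (E[U])² = 60.16 + (-32)² = 1084.16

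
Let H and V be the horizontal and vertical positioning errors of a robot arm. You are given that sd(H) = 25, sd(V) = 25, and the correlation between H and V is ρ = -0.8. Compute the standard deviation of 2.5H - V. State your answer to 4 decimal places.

83.8525

Var(H) = (25)² = 625;  Var(V) = (25)² = 625
cov(H,V) = ρ·sd(H)·sd(V) = -0.8·25·25 = -500
Var(2.5H - V) = (2.5)²·Var(H) + (-1)²·Var(V) + 2·(2.5)·(-1)·cov(H,V)
= 6.25·625 + 1·625 + -5·-500 = 7031.25
sd(2.5H - V) = √7031.25 ≈ 83.8525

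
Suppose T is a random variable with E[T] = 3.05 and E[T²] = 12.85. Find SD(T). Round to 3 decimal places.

var(T) = 12.85 − (3.05)² = 3.5475
SD(T) = √3.5475 ≈ 1.883

1.883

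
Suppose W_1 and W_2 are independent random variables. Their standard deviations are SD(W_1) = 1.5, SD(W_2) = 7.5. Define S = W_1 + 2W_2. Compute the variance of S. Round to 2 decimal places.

227.25

Var(W_1) = 2.25, Var(W_2) = 56.25
By independence, Var(S) = (1)²Var(W_1) + (2)²Var(W_2)
= (1)²·2.25 + (2)²·56.25 = 227.25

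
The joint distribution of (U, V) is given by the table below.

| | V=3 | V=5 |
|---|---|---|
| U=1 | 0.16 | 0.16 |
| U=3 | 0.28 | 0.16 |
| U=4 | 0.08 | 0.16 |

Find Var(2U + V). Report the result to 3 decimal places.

6.694

E[U] = 2.6,  E[V] = 3.96,  E[UV] = 10.36
Var(U) = 8.12 − (2.6)² = 1.36;  Var(V) = 16.68 − (3.96)² = 0.9984
Cov(U,V) = 10.36 − (2.6)(3.96) = 0.064
Var(2U + V) = (2)²·1.36 + (1)²·0.9984 + 2·(2)·(1)·0.064 = 6.6944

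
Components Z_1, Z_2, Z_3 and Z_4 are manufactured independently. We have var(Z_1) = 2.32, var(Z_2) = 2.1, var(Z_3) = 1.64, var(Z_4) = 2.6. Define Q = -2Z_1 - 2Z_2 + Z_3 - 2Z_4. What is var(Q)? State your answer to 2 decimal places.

29.72

By independence, var(Q) = (-2)²var(Z_1) + (-2)²var(Z_2) + (1)²var(Z_3) + (-2)²var(Z_4)
= (-2)²·2.32 + (-2)²·2.1 + (1)²·1.64 + (-2)²·2.6 = 29.72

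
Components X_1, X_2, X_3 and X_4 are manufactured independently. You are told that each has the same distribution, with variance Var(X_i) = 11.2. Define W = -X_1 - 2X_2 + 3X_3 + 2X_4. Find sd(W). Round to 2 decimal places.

14.20

By independence, Var(W) = (-1)²Var(X_1) + (-2)²Var(X_2) + (3)²Var(X_3) + (2)²Var(X_4)
= (-1)²·11.2 + (-2)²·11.2 + (3)²·11.2 + (2)²·11.2 = 201.6
sd(W) = √201.6 ≈ 14.20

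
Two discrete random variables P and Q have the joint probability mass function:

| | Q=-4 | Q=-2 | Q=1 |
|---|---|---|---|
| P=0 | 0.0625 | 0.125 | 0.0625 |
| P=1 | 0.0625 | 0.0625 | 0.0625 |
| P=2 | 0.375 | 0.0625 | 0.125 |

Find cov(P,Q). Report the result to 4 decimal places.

E[P] = 1.3125,  E[Q] = -2.25
E[PQ] = -3.3125
cov(P,Q) = E[PQ] − E[P]E[Q] = -3.3125 − (1.3125)(-2.25) = -0.359375

-0.3594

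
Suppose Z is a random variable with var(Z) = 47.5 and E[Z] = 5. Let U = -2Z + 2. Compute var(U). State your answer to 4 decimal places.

190.0000

var(-2Z + 2) = (-2)²·var(Z) = 4·47.5 = 190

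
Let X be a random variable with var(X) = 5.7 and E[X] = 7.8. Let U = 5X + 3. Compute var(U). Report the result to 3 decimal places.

142.500

var(5X + 3) = (5)²·var(X) = 25·5.7 = 142.5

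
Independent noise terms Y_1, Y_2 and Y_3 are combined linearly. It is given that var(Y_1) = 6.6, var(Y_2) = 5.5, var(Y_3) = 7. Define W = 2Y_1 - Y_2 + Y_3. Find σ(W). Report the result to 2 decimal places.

By independence, var(W) = (2)²var(Y_1) + (-1)²var(Y_2) + (1)²var(Y_3)
= (2)²·6.6 + (-1)²·5.5 + (1)²·7 = 38.9
σ(W) = √38.9 ≈ 6.24

6.24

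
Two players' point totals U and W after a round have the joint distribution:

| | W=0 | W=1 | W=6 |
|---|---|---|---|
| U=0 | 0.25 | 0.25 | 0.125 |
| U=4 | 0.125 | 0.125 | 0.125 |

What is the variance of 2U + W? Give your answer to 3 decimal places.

23.609

E[U] = 1.5,  E[W] = 1.875,  E[UW] = 3.5
var(U) = 6 − (1.5)² = 3.75;  var(W) = 9.375 − (1.875)² = 5.859375
Cov(U,W) = 3.5 − (1.5)(1.875) = 0.6875
var(2U + W) = (2)²·3.75 + (1)²·5.859375 + 2·(2)·(1)·0.6875 = 23.609375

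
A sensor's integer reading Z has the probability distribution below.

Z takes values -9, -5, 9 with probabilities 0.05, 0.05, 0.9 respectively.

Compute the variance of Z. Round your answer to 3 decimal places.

23.440

E[Z] = (-9)(0.05) + (-5)(0.05) + (9)(0.9) = 7.4
E[Z²] = (-9)²(0.05) + (-5)²(0.05) + (9)²(0.9) = 78.2
Var(Z) = E[Z²] − (E[Z])² = 78.2 − (7.4)² = 23.44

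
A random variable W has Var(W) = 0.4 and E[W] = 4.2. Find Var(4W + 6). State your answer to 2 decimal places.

Var(4W + 6) = (4)²·Var(W) = 16·0.4 = 6.4

6.40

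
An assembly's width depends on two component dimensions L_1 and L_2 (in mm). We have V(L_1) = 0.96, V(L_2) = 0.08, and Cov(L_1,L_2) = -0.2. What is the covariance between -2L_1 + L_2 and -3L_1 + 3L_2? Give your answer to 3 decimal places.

7.800

Cov(-2L_1 + L_2, -3L_1 + 3L_2) = (-2)(-3)V(L_1) + (1)(3)V(L_2) + [(-2)(3) + (1)(-3)]Cov(L_1,L_2)
= 6·0.96 + 3·0.08 + -9·-0.2 = 7.8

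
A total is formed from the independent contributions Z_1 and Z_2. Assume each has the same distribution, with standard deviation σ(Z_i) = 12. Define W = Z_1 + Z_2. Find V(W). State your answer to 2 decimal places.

288.00

V(Z_i) = (12)² = 144
By independence, V(W) = (1)²V(Z_1) + (1)²V(Z_2)
= (1)²·144 + (1)²·144 = 288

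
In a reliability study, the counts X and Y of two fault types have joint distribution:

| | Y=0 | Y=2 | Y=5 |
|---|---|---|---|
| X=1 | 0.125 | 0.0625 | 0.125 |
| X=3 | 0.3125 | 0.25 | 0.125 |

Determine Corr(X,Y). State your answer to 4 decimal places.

E[X] = 2.375,  E[Y] = 1.875
E[XY] = 4.125
cov(X,Y) = E[XY] − E[X]E[Y] = 4.125 − (2.375)(1.875) = -0.328125
V(X) = 0.859375,  V(Y) = 3.984375
ρ = -0.328125 / √(0.859375·3.984375) ≈ -0.1773

-0.1773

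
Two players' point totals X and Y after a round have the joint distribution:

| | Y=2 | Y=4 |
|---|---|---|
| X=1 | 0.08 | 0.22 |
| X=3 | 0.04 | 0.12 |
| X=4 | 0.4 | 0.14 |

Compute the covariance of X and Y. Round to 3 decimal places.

-0.542

E[X] = 2.94,  E[Y] = 2.96
E[XY] = 8.16
cov(X,Y) = E[XY] − E[X]E[Y] = 8.16 − (2.94)(2.96) = -0.5424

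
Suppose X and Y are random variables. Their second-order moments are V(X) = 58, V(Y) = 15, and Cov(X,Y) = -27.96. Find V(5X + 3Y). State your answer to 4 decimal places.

V(5X + 3Y) = (5)²·V(X) + (3)²·V(Y) + 2·(5)·(3)·Cov(X,Y)
= 25·58 + 9·15 + 30·-27.96 = 746.2

746.2000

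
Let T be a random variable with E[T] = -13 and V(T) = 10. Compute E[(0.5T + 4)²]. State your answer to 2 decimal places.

E[0.5T + 4] = 0.5·-13 + 4 = -2.5
V(0.5T + 4) = (0.5)²·10 = 2.5
E[(0.5T + 4)²] = V((0.5T + 4)) + (E[(0.5T + 4)])² = 2.5 + (-2.5)² = 8.75

8.75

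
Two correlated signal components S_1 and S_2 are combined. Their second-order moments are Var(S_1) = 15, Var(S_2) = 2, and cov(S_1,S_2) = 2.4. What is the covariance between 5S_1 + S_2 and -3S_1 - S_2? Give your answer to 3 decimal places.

-246.200

cov(5S_1 + S_2, -3S_1 - S_2) = (5)(-3)Var(S_1) + (1)(-1)Var(S_2) + [(5)(-1) + (1)(-3)]cov(S_1,S_2)
= -15·15 + -1·2 + -8·2.4 = -246.2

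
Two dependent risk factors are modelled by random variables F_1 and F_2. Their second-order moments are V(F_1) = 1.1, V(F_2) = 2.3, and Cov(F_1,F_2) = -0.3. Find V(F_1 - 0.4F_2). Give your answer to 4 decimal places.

1.7080

V(F_1 - 0.4F_2) = (1)²·V(F_1) + (-0.4)²·V(F_2) + 2·(1)·(-0.4)·Cov(F_1,F_2)
= 1·1.1 + 0.16·2.3 + -0.8·-0.3 = 1.708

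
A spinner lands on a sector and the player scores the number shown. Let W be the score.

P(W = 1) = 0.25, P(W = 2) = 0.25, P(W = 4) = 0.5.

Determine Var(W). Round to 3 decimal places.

1.688

E[W] = (1)(0.25) + (2)(0.25) + (4)(0.5) = 2.75
E[W²] = (1)²(0.25) + (2)²(0.25) + (4)²(0.5) = 9.25
Var(W) = E[W²] − (E[W])² = 9.25 − (2.75)² = 1.6875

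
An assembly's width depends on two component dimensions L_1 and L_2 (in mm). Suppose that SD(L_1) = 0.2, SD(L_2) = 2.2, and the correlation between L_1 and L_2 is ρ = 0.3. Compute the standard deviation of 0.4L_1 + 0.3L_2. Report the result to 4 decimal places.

0.6882

Var(L_1) = (0.2)² = 0.04;  Var(L_2) = (2.2)² = 4.84
Cov(L_1,L_2) = ρ·SD(L_1)·SD(L_2) = 0.3·0.2·2.2 = 0.132
Var(0.4L_1 + 0.3L_2) = (0.4)²·Var(L_1) + (0.3)²·Var(L_2) + 2·(0.4)·(0.3)·Cov(L_1,L_2)
= 0.16·0.04 + 0.09·4.84 + 0.24·0.132 = 0.47368
SD(0.4L_1 + 0.3L_2) = √0.47368 ≈ 0.6882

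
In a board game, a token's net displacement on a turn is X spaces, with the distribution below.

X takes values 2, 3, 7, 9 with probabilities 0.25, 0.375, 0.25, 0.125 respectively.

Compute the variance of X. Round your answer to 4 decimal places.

6.5000

E[X] = (2)(0.25) + (3)(0.375) + (7)(0.25) + (9)(0.125) = 4.5
E[X²] = (2)²(0.25) + (3)²(0.375) + (7)²(0.25) + (9)²(0.125) = 26.75
V(X) = E[X²] − (E[X])² = 26.75 − (4.5)² = 6.5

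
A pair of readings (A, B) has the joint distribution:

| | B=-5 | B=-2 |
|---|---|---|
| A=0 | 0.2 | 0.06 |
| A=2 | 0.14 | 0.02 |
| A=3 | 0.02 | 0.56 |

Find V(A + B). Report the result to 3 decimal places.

E[A] = 2.06,  E[B] = -3.08,  E[AB] = -5.14
V(A) = 5.86 − (2.06)² = 1.6164;  V(B) = 11.56 − (-3.08)² = 2.0736
cov(A,B) = -5.14 − (2.06)(-3.08) = 1.2048
V(A + B) = (1)²·1.6164 + (1)²·2.0736 + 2·(1)·(1)·1.2048 = 6.0996

6.100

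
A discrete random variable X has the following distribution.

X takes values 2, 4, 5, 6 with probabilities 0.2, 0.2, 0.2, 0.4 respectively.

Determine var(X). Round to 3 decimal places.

E[X] = (2)(0.2) + (4)(0.2) + (5)(0.2) + (6)(0.4) = 4.6
E[X²] = (2)²(0.2) + (4)²(0.2) + (5)²(0.2) + (6)²(0.4) = 23.4
var(X) = E[X²] − (E[X])² = 23.4 − (4.6)² = 2.24

2.240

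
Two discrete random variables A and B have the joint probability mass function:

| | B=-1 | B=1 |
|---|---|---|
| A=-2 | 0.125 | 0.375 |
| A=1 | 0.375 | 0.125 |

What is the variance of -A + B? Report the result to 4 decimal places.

E[A] = -0.5,  E[B] = 0,  E[AB] = -0.75
var(A) = 2.5 − (-0.5)² = 2.25;  var(B) = 1 − (0)² = 1
Cov(A,B) = -0.75 − (-0.5)(0) = -0.75
var(-A + B) = (-1)²·2.25 + (1)²·1 + 2·(-1)·(1)·-0.75 = 4.75

4.7500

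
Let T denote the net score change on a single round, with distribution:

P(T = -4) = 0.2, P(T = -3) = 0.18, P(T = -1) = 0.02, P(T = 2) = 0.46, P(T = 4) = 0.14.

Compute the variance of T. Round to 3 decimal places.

E[T] = (-4)(0.2) + (-3)(0.18) + (-1)(0.02) + (2)(0.46) + (4)(0.14) = 0.12
E[T²] = (-4)²(0.2) + (-3)²(0.18) + (-1)²(0.02) + (2)²(0.46) + (4)²(0.14) = 8.92
Var(T) = E[T²] − (E[T])² = 8.92 − (0.12)² = 8.9056

8.906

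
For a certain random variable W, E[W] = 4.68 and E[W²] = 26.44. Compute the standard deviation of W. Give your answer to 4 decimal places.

2.1302

V(W) = 26.44 − (4.68)² = 4.5376
σ(W) = √4.5376 ≈ 2.1302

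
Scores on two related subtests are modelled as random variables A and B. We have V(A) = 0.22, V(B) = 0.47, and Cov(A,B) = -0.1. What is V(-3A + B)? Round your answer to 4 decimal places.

3.0500

V(-3A + B) = (-3)²·V(A) + (1)²·V(B) + 2·(-3)·(1)·Cov(A,B)
= 9·0.22 + 1·0.47 + -6·-0.1 = 3.05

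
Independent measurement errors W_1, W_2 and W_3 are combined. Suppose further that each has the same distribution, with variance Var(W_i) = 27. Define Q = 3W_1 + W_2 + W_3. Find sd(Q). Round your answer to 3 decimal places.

17.234

By independence, Var(Q) = (3)²Var(W_1) + (1)²Var(W_2) + (1)²Var(W_3)
= (3)²·27 + (1)²·27 + (1)²·27 = 297
sd(Q) = √297 ≈ 17.234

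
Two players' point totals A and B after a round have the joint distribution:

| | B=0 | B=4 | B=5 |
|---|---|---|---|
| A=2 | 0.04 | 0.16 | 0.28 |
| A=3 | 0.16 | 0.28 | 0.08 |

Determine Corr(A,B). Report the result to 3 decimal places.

-0.361

E[A] = 2.52,  E[B] = 3.56
E[AB] = 8.64
Cov(A,B) = E[AB] − E[A]E[B] = 8.64 − (2.52)(3.56) = -0.3312
var(A) = 0.2496,  var(B) = 3.3664
ρ = -0.3312 / √(0.2496·3.3664) ≈ -0.361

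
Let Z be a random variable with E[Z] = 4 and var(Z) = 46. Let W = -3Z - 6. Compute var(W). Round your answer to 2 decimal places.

414.00

var(-3Z - 6) = (-3)²·var(Z) = 9·46 = 414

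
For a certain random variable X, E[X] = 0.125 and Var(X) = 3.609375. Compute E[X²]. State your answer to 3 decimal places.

E[X²] = Var(X) + (E[X])² = 3.609375 + (0.125)² = 3.625

3.625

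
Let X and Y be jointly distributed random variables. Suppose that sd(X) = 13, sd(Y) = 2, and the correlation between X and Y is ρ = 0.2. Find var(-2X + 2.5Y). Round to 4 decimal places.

var(X) = (13)² = 169;  var(Y) = (2)² = 4
Cov(X,Y) = ρ·sd(X)·sd(Y) = 0.2·13·2 = 5.2
var(-2X + 2.5Y) = (-2)²·var(X) + (2.5)²·var(Y) + 2·(-2)·(2.5)·Cov(X,Y)
= 4·169 + 6.25·4 + -10·5.2 = 649

649.0000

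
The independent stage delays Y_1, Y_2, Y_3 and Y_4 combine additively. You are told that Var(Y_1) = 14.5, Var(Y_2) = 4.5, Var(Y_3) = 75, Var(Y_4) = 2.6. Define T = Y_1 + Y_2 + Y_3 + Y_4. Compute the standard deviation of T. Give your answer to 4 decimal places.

9.8285

By independence, Var(T) = (1)²Var(Y_1) + (1)²Var(Y_2) + (1)²Var(Y_3) + (1)²Var(Y_4)
= (1)²·14.5 + (1)²·4.5 + (1)²·75 + (1)²·2.6 = 96.6
sd(T) = √96.6 ≈ 9.8285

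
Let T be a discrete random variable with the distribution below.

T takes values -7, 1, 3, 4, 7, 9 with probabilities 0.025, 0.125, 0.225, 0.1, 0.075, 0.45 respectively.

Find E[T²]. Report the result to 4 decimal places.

E[T²] = (-7)²(0.025) + (1)²(0.125) + (3)²(0.225) + (4)²(0.1) + (7)²(0.075) + (9)²(0.45) = 45.1

45.1000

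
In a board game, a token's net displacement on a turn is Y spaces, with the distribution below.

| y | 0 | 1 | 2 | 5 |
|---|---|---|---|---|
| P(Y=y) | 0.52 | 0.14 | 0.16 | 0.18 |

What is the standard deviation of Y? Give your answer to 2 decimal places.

1.85

E[Y] = (0)(0.52) + (1)(0.14) + (2)(0.16) + (5)(0.18) = 1.36
E[Y²] = (0)²(0.52) + (1)²(0.14) + (2)²(0.16) + (5)²(0.18) = 5.28
Var(Y) = E[Y²] − (E[Y])² = 5.28 − (1.36)² = 3.4304
sd(Y) = √3.4304 ≈ 1.85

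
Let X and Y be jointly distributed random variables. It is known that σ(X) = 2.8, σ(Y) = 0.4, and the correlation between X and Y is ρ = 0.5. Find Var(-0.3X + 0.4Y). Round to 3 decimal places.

Var(X) = (2.8)² = 7.84;  Var(Y) = (0.4)² = 0.16
Cov(X,Y) = ρ·σ(X)·σ(Y) = 0.5·2.8·0.4 = 0.56
Var(-0.3X + 0.4Y) = (-0.3)²·Var(X) + (0.4)²·Var(Y) + 2·(-0.3)·(0.4)·Cov(X,Y)
= 0.09·7.84 + 0.16·0.16 + -0.24·0.56 = 0.5968

0.597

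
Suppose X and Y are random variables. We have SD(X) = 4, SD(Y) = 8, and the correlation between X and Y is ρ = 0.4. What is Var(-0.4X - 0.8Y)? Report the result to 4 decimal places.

Var(X) = (4)² = 16;  Var(Y) = (8)² = 64
Cov(X,Y) = ρ·SD(X)·SD(Y) = 0.4·4·8 = 12.8
Var(-0.4X - 0.8Y) = (-0.4)²·Var(X) + (-0.8)²·Var(Y) + 2·(-0.4)·(-0.8)·Cov(X,Y)
= 0.16·16 + 0.64·64 + 0.64·12.8 = 51.712

51.7120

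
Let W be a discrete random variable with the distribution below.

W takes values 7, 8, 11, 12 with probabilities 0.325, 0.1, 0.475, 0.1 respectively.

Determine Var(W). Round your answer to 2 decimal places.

E[W] = (7)(0.325) + (8)(0.1) + (11)(0.475) + (12)(0.1) = 9.5
E[W²] = (7)²(0.325) + (8)²(0.1) + (11)²(0.475) + (12)²(0.1) = 94.2
Var(W) = E[W²] − (E[W])² = 94.2 − (9.5)² = 3.95

3.95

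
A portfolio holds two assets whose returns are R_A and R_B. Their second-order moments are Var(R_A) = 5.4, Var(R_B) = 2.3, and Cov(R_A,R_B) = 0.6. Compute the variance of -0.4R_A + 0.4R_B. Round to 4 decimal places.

Var(-0.4R_A + 0.4R_B) = (-0.4)²·Var(R_A) + (0.4)²·Var(R_B) + 2·(-0.4)·(0.4)·Cov(R_A,R_B)
= 0.16·5.4 + 0.16·2.3 + -0.32·0.6 = 1.04

1.0400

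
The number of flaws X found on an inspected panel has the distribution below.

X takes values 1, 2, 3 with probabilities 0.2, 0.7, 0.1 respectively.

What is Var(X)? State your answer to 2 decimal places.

0.29

E[X] = (1)(0.2) + (2)(0.7) + (3)(0.1) = 1.9
E[X²] = (1)²(0.2) + (2)²(0.7) + (3)²(0.1) = 3.9
Var(X) = E[X²] − (E[X])² = 3.9 − (1.9)² = 0.29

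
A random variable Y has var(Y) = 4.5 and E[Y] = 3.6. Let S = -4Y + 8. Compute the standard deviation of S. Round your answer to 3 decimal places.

8.485

var(-4Y + 8) = (-4)²·4.5 = 72
SD(S) = √72 ≈ 8.485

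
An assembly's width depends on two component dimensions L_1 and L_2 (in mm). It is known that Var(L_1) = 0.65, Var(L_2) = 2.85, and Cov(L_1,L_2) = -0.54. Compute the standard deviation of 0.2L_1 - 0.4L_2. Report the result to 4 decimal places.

Var(0.2L_1 - 0.4L_2) = (0.2)²·Var(L_1) + (-0.4)²·Var(L_2) + 2·(0.2)·(-0.4)·Cov(L_1,L_2)
= 0.04·0.65 + 0.16·2.85 + -0.16·-0.54 = 0.5684
sd(0.2L_1 - 0.4L_2) = √0.5684 ≈ 0.7539

0.7539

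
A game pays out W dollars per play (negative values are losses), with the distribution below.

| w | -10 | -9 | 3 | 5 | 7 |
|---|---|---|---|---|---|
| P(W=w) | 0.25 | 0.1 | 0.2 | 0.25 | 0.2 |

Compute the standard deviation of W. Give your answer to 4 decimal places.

E[W] = (-10)(0.25) + (-9)(0.1) + (3)(0.2) + (5)(0.25) + (7)(0.2) = -0.15
E[W²] = (-10)²(0.25) + (-9)²(0.1) + (3)²(0.2) + (5)²(0.25) + (7)²(0.2) = 50.95
var(W) = E[W²] − (E[W])² = 50.95 − (-0.15)² = 50.9275
σ(W) = √50.9275 ≈ 7.1364

7.1364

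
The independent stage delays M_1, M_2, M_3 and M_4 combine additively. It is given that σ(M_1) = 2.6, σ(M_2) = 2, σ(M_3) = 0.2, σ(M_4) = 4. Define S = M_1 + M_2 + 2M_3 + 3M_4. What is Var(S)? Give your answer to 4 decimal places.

154.9200

Var(M_1) = 6.76, Var(M_2) = 4, Var(M_3) = 0.04, Var(M_4) = 16
By independence, Var(S) = (1)²Var(M_1) + (1)²Var(M_2) + (2)²Var(M_3) + (3)²Var(M_4)
= (1)²·6.76 + (1)²·4 + (2)²·0.04 + (3)²·16 = 154.92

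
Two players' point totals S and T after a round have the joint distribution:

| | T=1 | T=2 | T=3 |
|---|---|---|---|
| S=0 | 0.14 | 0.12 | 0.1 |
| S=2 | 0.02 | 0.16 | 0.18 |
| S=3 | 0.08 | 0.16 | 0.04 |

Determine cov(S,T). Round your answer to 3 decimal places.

E[S] = 1.56,  E[T] = 2.08
E[ST] = 3.32
cov(S,T) = E[ST] − E[S]E[T] = 3.32 − (1.56)(2.08) = 0.0752

0.075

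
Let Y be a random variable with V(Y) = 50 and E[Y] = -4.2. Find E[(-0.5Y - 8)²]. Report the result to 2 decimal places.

47.31

E[-0.5Y - 8] = -0.5·-4.2 − 8 = -5.9
V(-0.5Y - 8) = (-0.5)²·50 = 12.5
E[(-0.5Y - 8)²] = V((-0.5Y - 8)) + (E[(-0.5Y - 8)])² = 12.5 + (-5.9)² = 47.31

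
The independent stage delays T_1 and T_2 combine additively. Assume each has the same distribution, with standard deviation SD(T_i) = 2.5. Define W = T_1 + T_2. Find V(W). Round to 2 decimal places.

V(T_i) = (2.5)² = 6.25
By independence, V(W) = (1)²V(T_1) + (1)²V(T_2)
= (1)²·6.25 + (1)²·6.25 = 12.5

12.50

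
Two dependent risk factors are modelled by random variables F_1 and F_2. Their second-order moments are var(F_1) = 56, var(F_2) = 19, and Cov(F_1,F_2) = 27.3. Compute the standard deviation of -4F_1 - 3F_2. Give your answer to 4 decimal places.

41.4994

var(-4F_1 - 3F_2) = (-4)²·var(F_1) + (-3)²·var(F_2) + 2·(-4)·(-3)·Cov(F_1,F_2)
= 16·56 + 9·19 + 24·27.3 = 1722.2
SD(-4F_1 - 3F_2) = √1722.2 ≈ 41.4994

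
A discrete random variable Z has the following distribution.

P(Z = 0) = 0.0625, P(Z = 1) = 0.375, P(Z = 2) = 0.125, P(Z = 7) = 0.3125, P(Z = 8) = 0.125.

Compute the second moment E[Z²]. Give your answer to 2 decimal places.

24.19

E[Z²] = (0)²(0.0625) + (1)²(0.375) + (2)²(0.125) + (7)²(0.3125) + (8)²(0.125) = 24.1875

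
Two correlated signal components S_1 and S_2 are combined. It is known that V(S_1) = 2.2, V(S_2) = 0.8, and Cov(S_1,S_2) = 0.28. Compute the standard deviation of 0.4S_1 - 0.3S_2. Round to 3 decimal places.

0.597

V(0.4S_1 - 0.3S_2) = (0.4)²·V(S_1) + (-0.3)²·V(S_2) + 2·(0.4)·(-0.3)·Cov(S_1,S_2)
= 0.16·2.2 + 0.09·0.8 + -0.24·0.28 = 0.3568
SD(0.4S_1 - 0.3S_2) = √0.3568 ≈ 0.597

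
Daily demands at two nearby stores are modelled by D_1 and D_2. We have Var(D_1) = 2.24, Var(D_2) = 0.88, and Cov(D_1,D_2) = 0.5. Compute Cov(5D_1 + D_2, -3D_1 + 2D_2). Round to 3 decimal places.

Cov(5D_1 + D_2, -3D_1 + 2D_2) = (5)(-3)Var(D_1) + (1)(2)Var(D_2) + [(5)(2) + (1)(-3)]Cov(D_1,D_2)
= -15·2.24 + 2·0.88 + 7·0.5 = -28.34

-28.340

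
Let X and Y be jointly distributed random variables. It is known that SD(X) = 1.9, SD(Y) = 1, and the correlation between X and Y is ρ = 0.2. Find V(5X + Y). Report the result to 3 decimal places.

V(X) = (1.9)² = 3.61;  V(Y) = (1)² = 1
Cov(X,Y) = ρ·SD(X)·SD(Y) = 0.2·1.9·1 = 0.38
V(5X + Y) = (5)²·V(X) + (1)²·V(Y) + 2·(5)·(1)·Cov(X,Y)
= 25·3.61 + 1·1 + 10·0.38 = 95.05

95.050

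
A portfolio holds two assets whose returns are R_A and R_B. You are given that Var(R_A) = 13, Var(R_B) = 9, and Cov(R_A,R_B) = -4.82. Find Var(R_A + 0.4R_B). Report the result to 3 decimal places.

10.584

Var(R_A + 0.4R_B) = (1)²·Var(R_A) + (0.4)²·Var(R_B) + 2·(1)·(0.4)·Cov(R_A,R_B)
= 1·13 + 0.16·9 + 0.8·-4.82 = 10.584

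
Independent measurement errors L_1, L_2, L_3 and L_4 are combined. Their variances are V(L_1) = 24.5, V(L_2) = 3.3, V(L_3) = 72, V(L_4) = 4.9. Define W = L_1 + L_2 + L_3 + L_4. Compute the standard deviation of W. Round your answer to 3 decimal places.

10.232

By independence, V(W) = (1)²V(L_1) + (1)²V(L_2) + (1)²V(L_3) + (1)²V(L_4)
= (1)²·24.5 + (1)²·3.3 + (1)²·72 + (1)²·4.9 = 104.7
SD(W) = √104.7 ≈ 10.232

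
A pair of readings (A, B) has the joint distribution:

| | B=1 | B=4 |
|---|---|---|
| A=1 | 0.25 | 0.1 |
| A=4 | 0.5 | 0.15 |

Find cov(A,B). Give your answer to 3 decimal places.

E[A] = 2.95,  E[B] = 1.75
E[AB] = 5.05
cov(A,B) = E[AB] − E[A]E[B] = 5.05 − (2.95)(1.75) = -0.1125

-0.113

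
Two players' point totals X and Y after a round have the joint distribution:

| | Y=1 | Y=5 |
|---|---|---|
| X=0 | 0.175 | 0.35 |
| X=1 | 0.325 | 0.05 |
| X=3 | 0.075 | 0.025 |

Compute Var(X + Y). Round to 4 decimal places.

E[X] = 0.675,  E[Y] = 2.7,  E[XY] = 1.175
Var(X) = 1.275 − (0.675)² = 0.819375;  Var(Y) = 11.2 − (2.7)² = 3.91
Cov(X,Y) = 1.175 − (0.675)(2.7) = -0.6475
Var(X + Y) = (1)²·0.819375 + (1)²·3.91 + 2·(1)·(1)·-0.6475 = 3.434375

3.4344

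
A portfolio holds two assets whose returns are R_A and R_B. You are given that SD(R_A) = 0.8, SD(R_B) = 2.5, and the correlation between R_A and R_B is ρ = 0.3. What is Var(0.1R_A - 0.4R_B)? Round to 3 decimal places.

Var(R_A) = (0.8)² = 0.64;  Var(R_B) = (2.5)² = 6.25
Cov(R_A,R_B) = ρ·SD(R_A)·SD(R_B) = 0.3·0.8·2.5 = 0.6
Var(0.1R_A - 0.4R_B) = (0.1)²·Var(R_A) + (-0.4)²·Var(R_B) + 2·(0.1)·(-0.4)·Cov(R_A,R_B)
= 0.01·0.64 + 0.16·6.25 + -0.08·0.6 = 0.9584

0.958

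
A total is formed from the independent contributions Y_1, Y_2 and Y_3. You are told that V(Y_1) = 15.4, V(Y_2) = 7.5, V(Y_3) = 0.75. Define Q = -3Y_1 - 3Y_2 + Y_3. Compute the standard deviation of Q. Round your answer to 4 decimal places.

14.3823

By independence, V(Q) = (-3)²V(Y_1) + (-3)²V(Y_2) + (1)²V(Y_3)
= (-3)²·15.4 + (-3)²·7.5 + (1)²·0.75 = 206.85
sd(Q) = √206.85 ≈ 14.3823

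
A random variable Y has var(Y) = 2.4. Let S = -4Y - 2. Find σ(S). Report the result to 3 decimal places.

6.197

var(-4Y - 2) = (-4)²·2.4 = 38.4
σ(S) = √38.4 ≈ 6.197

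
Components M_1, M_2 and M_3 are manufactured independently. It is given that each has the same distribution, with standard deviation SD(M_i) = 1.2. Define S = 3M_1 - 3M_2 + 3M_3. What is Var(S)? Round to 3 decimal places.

Var(M_i) = (1.2)² = 1.44
By independence, Var(S) = (3)²Var(M_1) + (-3)²Var(M_2) + (3)²Var(M_3)
= (3)²·1.44 + (-3)²·1.44 + (3)²·1.44 = 38.88

38.880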